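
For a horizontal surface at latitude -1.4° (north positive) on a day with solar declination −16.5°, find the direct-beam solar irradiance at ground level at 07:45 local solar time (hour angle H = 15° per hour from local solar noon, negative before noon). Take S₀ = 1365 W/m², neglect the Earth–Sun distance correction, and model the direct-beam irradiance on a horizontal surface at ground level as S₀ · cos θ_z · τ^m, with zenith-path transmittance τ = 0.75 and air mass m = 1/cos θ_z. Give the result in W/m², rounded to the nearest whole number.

302 W/m²

Hour angle H = 15° × (7.75 − 12) = -63.75°.
cos θ_z = sin(-1.4°) sin(-16.5°) + cos(-1.4°) cos(-16.5°) cos(-63.75°) = 0.0069 + 0.4239 = 0.4308.
Air mass m = 1/cos θ_z = 1/0.4308 = 2.321; τ^m = 0.75^2.321 = 0.5129.
Surface direct beam = 1365 × 0.4308 × 0.5129 = 301.61 W/m².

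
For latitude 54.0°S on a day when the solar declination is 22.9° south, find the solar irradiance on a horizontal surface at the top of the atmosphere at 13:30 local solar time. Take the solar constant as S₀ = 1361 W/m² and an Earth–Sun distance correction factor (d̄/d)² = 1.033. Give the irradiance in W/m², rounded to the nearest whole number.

Hour angle H = 15° × (13.5 − 12) = 22.50°.
With φ = -54.0°, δ = -22.9°, H = 22.50°: sin φ sin δ = 0.3148, cos φ cos δ cos H = 0.5002, so cos θ_z = 0.8150.
Top-of-atmosphere irradiance = S₀ (d̄/d)² cos θ_z = 1361 × 1.033 × 0.8150 = 1145.82 W/m².

1146 W/m²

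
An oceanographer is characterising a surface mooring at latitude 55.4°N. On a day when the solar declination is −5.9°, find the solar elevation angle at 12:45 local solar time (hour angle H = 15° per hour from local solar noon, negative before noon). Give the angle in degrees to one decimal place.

28.0°

Hour angle H = 15° × (12.75 − 12) = 11.25°.
cos θ_z = sin φ sin δ + cos φ cos δ cos H = (0.8231)(-0.1028) + (0.5678)(0.9947)(0.9808) = 0.4693.
θ_z = arccos(0.4693) = 62.01°, so the elevation is 90° − 62.01° = 27.99°.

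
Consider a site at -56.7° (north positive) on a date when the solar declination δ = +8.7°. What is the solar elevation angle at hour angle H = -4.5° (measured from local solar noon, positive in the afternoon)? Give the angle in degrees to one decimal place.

24.5°

cos θ_z = sin(-56.7°) sin(8.7°) + cos(-56.7°) cos(8.7°) cos(-4.50°) = -0.1264 + 0.5410 = 0.4146.
θ_z = arccos(0.4146) = 65.51°, so the elevation is 90° − 65.51° = 24.49°.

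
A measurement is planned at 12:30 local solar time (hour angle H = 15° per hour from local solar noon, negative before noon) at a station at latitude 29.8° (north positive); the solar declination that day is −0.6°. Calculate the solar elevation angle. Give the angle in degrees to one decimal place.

Hour angle H = 15° × (12.5 − 12) = 7.50°.
cos θ_z = sin φ sin δ + cos φ cos δ cos H = (0.4970)(-0.0105) + (0.8678)(0.9999)(0.9914) = 0.8550.
θ_z = arccos(0.8550) = 31.24°, so the elevation is 90° − 31.24° = 58.76°.

58.8°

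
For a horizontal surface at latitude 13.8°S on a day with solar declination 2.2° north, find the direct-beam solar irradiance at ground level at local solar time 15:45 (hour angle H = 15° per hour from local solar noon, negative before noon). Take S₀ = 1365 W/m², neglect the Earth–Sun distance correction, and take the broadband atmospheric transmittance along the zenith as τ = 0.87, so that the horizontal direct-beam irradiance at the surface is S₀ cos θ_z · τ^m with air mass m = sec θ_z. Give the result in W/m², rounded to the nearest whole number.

Hour angle H = 15° × (15.75 − 12) = 56.25°.
cos θ_z = sin(-13.8°) sin(2.2°) + cos(-13.8°) cos(2.2°) cos(56.25°) = -0.0092 + 0.5391 = 0.5299.
Air mass m = 1/cos θ_z = 1/0.5299 = 1.887; τ^m = 0.87^1.887 = 0.7689.
Surface direct beam = 1365 × 0.5299 × 0.7689 = 556.16 W/m².

556 W/m²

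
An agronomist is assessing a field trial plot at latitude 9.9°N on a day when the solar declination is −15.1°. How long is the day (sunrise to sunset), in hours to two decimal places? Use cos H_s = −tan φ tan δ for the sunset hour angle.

11.64 hours

−tan φ tan δ = −(0.1745)(-0.2698) = 0.0471; H_s = arccos(0.0471) = 87.30°.
Day length = 2 H_s / 15° h⁻¹ = 174.60° / 15 = 11.640 h.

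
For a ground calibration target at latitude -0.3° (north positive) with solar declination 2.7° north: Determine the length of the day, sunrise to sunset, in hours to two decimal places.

cos H_s = −tan(-0.3°) · tan(2.7°) = 0.0002, so H_s = arccos(0.0002) = 89.99°.
Day length = 2 H_s / 15° h⁻¹ = 179.98° / 15 = 11.999 h.

12.00 hours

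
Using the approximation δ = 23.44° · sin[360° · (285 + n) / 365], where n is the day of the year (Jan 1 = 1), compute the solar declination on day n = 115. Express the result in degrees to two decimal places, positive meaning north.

+13.28°

360 × (285 + 115) / 365 = 394.521°; sin(394.521°) = 0.5667.
δ = 23.44 × 0.5667 = 13.283° ≈ +13.28°.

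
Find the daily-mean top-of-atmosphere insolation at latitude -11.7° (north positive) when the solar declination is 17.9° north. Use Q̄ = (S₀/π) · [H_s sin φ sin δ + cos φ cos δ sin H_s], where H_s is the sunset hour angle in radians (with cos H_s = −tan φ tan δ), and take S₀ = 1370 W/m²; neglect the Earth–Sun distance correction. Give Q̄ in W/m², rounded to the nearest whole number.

The sunset hour angle satisfies cos H_s = −tan φ tan δ = 0.0669, giving H_s = 86.16°. In radians, H_s = 1.5038.
H_s sin φ sin δ = 1.5038 × -0.2028 × 0.3074 = -0.0937.
cos φ cos δ sin H_s = 0.9792 × 0.9516 × 0.9978 = 0.9298.
Q̄ = (1370/π) × (-0.0937 + 0.9298) = 436.08 × 0.8361 = 364.61 W/m².

365 W/m²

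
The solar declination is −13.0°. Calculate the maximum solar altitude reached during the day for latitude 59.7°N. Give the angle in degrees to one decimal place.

At local solar noon the hour angle is zero, so the elevation is 90° − |φ − δ| = 90° − |59.7° − (-13.0°)| = 90° − 72.7° = 17.3°.

17.3°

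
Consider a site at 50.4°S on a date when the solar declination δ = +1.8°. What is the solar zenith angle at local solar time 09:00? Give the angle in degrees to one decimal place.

64.8°

Hour angle H = 15° × (9 − 12) = -45.00°.
With φ = -50.4°, δ = 1.8°, H = -45.00°: sin φ sin δ = -0.0242, cos φ cos δ cos H = 0.4505, so cos θ_z = 0.4263.
θ_z = arccos(0.4263) = 64.77°.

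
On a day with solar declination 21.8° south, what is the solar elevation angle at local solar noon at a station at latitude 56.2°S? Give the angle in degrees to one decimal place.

At local solar noon the hour angle is zero, so the elevation is 90° − |φ − δ| = 90° − |-56.2° − (-21.8°)| = 90° − 34.4° = 55.6°.

55.6°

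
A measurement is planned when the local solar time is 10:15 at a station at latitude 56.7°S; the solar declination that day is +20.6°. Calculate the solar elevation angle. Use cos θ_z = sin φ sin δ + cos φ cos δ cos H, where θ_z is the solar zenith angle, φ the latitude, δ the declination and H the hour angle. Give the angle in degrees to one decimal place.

9.6°

Hour angle H = 15° × (10.25 − 12) = -26.25°.
With φ = -56.7°, δ = 20.6°, H = -26.25°: sin φ sin δ = -0.2941, cos φ cos δ cos H = 0.4609, so cos θ_z = 0.1668.
θ_z = arccos(0.1668) = 80.40°, so the elevation is 90° − 80.40° = 9.60°.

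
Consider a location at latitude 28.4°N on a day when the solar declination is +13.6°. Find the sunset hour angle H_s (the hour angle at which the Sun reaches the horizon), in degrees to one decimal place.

97.5°

cos H_s = −tan(28.4°) · tan(13.6°) = -0.1308, so H_s = arccos(-0.1308) = 97.52°.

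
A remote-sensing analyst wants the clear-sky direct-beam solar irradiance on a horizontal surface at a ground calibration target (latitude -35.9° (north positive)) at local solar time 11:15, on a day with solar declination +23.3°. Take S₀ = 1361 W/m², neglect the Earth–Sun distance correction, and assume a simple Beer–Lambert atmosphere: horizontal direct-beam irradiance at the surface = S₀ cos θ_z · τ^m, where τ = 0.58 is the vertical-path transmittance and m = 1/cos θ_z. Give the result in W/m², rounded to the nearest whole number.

227 W/m²

Hour angle H = 15° × (11.25 − 12) = -11.25°.
With φ = -35.9°, δ = 23.3°, H = -11.25°: sin φ sin δ = -0.2319, cos φ cos δ cos H = 0.7297, so cos θ_z = 0.4978.
Air mass m = 1/cos θ_z = 1/0.4978 = 2.009; τ^m = 0.58^2.009 = 0.3348.
Surface direct beam = 1361 × 0.4978 × 0.3348 = 226.83 W/m².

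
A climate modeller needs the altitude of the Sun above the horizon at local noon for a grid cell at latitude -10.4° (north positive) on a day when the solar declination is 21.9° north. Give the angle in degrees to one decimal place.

57.7°

At local solar noon the hour angle is zero, so the elevation is 90° − |φ − δ| = 90° − |-10.4° − (21.9°)| = 90° − 32.3° = 57.7°.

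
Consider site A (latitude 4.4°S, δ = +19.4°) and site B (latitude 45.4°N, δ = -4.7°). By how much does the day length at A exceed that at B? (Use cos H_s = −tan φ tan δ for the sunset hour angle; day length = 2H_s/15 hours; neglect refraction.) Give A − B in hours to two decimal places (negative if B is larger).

A: H_s = arccos(−tan -4.4° · tan 19.4°) = 88.45°, so 2H_s/15 = 11.7933 h.
B: H_s = arccos(−tan 45.4° · tan -4.7°) = 85.22°, so 2H_s/15 = 11.3627 h.
A − B = 11.7933 − 11.3627 = 0.4306 h.

+0.43 h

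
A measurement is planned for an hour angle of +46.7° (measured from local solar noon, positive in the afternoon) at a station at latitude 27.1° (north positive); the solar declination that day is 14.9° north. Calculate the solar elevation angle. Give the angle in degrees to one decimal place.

cos θ_z = sin(27.1°) sin(14.9°) + cos(27.1°) cos(14.9°) cos(46.70°) = 0.1171 + 0.5900 = 0.7071.
θ_z = arccos(0.7071) = 45.00°, so the elevation is 90° − 45.00° = 45.00°.

45.0°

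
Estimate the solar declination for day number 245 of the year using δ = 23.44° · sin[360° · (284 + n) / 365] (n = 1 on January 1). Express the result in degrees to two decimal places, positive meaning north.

360 × (284 + 245) / 365 = 521.753°; sin(521.753°) = 0.3131.
δ = 23.44 × 0.3131 = 7.339° ≈ +7.34°.

+7.34°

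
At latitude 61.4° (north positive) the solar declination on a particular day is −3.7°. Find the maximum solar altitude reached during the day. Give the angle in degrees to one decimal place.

At local solar noon the hour angle is zero, so the elevation is 90° − |φ − δ| = 90° − |61.4° − (-3.7°)| = 90° − 65.1° = 24.9°.

24.9°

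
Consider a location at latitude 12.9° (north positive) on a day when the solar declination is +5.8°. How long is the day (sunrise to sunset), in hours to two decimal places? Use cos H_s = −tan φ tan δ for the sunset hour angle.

−tan φ tan δ = −(0.2290)(0.1016) = -0.0233; H_s = arccos(-0.0233) = 91.34°.
Day length = 2 H_s / 15° h⁻¹ = 182.68° / 15 = 12.179 h.

12.18 hours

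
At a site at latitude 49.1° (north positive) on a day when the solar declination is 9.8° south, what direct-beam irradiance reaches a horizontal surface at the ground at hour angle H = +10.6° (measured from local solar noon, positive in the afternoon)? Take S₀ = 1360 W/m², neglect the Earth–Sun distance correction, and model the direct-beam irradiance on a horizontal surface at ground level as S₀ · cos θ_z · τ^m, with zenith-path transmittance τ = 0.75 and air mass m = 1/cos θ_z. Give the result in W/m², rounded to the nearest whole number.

With φ = 49.1°, δ = -9.8°, H = 10.60°: sin φ sin δ = -0.1287, cos φ cos δ cos H = 0.6342, so cos θ_z = 0.5055.
Air mass m = 1/cos θ_z = 1/0.5055 = 1.978; τ^m = 0.75^1.978 = 0.5661.
Surface direct beam = 1360 × 0.5055 × 0.5661 = 389.18 W/m².

389 W/m²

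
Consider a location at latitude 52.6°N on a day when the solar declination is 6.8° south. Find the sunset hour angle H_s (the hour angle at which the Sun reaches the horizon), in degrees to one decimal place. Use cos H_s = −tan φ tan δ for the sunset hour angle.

81.0°

The sunset hour angle satisfies cos H_s = −tan φ tan δ = 0.1560, giving H_s = 81.03°.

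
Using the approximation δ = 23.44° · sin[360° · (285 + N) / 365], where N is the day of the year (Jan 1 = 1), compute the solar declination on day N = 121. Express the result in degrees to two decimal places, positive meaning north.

+15.20°

360 × (285 + 121) / 365 = 400.438°; sin(400.438°) = 0.6486.
δ = 23.44 × 0.6486 = 15.203° ≈ +15.20°.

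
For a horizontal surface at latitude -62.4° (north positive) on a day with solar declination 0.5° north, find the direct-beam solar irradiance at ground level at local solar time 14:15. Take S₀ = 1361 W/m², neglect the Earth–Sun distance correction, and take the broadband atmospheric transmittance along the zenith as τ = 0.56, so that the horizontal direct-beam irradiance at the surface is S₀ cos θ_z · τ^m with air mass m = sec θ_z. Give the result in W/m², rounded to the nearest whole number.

111 W/m²

Hour angle H = 15° × (14.25 − 12) = 33.75°.
cos θ_z = sin φ sin δ + cos φ cos δ cos H = (-0.8862)(0.0087) + (0.4633)(1.0000)(0.8315) = 0.3775.
Air mass m = 1/cos θ_z = 1/0.3775 = 2.649; τ^m = 0.56^2.649 = 0.2153.
Surface direct beam = 1361 × 0.3775 × 0.2153 = 110.62 W/m².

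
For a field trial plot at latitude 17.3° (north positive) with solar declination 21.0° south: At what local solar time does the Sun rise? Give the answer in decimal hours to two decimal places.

The sunset hour angle satisfies cos H_s = −tan φ tan δ = 0.1196, giving H_s = 83.13°.
Sunrise is at 12 − H_s/15 = 12 − 5.542 = 6.458 h local solar time.

6.46 h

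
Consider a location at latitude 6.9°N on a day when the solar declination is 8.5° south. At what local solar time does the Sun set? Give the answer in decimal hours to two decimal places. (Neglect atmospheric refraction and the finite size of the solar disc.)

17.93 h

The sunset hour angle satisfies cos H_s = −tan φ tan δ = 0.0181, giving H_s = 88.96°.
Sunset is at 12 + H_s/15 = 12 + 5.931 = 17.931 h local solar time.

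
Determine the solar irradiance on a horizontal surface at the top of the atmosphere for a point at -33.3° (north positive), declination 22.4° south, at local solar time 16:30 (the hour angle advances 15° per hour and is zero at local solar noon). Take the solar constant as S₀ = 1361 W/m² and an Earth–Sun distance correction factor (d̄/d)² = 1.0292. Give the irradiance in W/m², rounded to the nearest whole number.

Hour angle H = 15° × (16.5 − 12) = 67.50°.
cos θ_z = sin(-33.3°) sin(-22.4°) + cos(-33.3°) cos(-22.4°) cos(67.50°) = 0.2092 + 0.2957 = 0.5049.
Top-of-atmosphere irradiance = S₀ (d̄/d)² cos θ_z = 1361 × 1.0292 × 0.5049 = 707.23 W/m².

707 W/m²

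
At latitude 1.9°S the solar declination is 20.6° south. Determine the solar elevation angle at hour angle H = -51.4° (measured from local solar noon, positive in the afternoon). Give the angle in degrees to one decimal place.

cos θ_z = sin φ sin δ + cos φ cos δ cos H = (-0.0332)(-0.3518) + (0.9995)(0.9361)(0.6239) = 0.5954.
θ_z = arccos(0.5954) = 53.46°, so the elevation is 90° − 53.46° = 36.54°.

36.5°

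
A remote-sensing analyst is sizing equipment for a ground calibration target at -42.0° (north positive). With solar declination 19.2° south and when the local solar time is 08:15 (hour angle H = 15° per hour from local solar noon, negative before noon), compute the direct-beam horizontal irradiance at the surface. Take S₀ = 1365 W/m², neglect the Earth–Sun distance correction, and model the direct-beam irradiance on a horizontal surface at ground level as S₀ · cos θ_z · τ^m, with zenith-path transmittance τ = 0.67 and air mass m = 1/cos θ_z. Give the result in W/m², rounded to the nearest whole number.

432 W/m²

Hour angle H = 15° × (8.25 − 12) = -56.25°.
cos θ_z = sin φ sin δ + cos φ cos δ cos H = (-0.6691)(-0.3289) + (0.7431)(0.9444)(0.5556) = 0.6100.
Air mass m = 1/cos θ_z = 1/0.6100 = 1.639; τ^m = 0.67^1.639 = 0.5187.
Surface direct beam = 1365 × 0.6100 × 0.5187 = 431.90 W/m².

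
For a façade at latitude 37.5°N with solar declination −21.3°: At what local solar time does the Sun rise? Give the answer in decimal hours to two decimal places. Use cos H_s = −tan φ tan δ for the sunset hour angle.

cos H_s = −tan(37.5°) · tan(-21.3°) = 0.2992, so H_s = arccos(0.2992) = 72.59°.
Sunrise is at 12 − H_s/15 = 12 − 4.839 = 7.161 h local solar time.

7.16 h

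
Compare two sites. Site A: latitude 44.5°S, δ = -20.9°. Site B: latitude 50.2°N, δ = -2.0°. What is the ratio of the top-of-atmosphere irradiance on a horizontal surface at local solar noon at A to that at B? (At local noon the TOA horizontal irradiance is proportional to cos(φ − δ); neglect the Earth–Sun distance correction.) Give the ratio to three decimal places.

A: cos θ_z = cos(-44.5° − (-20.9°)) = 0.9164.
B: cos θ_z = cos(50.2° − (-2.0°)) = 0.6129.
Ratio A/B = 0.9164 / 0.6129 = 1.4952.

1.495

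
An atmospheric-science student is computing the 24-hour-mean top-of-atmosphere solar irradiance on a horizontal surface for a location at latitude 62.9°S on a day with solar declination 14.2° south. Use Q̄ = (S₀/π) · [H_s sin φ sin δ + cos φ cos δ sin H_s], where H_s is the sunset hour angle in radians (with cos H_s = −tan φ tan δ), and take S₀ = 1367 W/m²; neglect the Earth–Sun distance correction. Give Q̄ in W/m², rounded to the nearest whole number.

365 W/m²

cos H_s = −tan(-62.9°) · tan(-14.2°) = -0.4945, so H_s = arccos(-0.4945) = 119.64°. In radians, H_s = 2.0881.
H_s sin φ sin δ = 2.0881 × -0.8902 × -0.2453 = 0.4560.
cos φ cos δ sin H_s = 0.4555 × 0.9694 × 0.8692 = 0.3838.
Q̄ = (1367/π) × (0.4560 + 0.3838) = 435.13 × 0.8398 = 365.42 W/m².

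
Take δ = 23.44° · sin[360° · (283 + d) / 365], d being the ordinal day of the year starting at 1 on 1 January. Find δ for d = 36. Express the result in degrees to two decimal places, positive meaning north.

-16.68°

360 × (283 + 36) / 365 = 314.630°; sin(314.630°) = -0.7117.
δ = 23.44 × -0.7117 = -16.682° ≈ -16.68°.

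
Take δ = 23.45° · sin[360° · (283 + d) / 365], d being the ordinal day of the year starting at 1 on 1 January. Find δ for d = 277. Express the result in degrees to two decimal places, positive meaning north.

-5.01°

360 × (283 + 277) / 365 = 552.329°; sin(552.329°) = -0.2135.
δ = 23.45 × -0.2135 = -5.007° ≈ -5.01°.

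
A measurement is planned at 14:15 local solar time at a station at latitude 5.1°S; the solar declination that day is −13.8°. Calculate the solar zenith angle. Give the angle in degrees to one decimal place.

Hour angle H = 15° × (14.25 − 12) = 33.75°.
cos θ_z = sin(-5.1°) sin(-13.8°) + cos(-5.1°) cos(-13.8°) cos(33.75°) = 0.0212 + 0.8043 = 0.8255.
θ_z = arccos(0.8255) = 34.36°.

34.4°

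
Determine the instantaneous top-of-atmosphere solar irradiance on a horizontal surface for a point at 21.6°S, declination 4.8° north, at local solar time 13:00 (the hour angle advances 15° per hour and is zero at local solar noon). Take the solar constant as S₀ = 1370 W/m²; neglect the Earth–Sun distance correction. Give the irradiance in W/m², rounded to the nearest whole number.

Hour angle H = 15° × (13 − 12) = 15.00°.
With φ = -21.6°, δ = 4.8°, H = 15.00°: sin φ sin δ = -0.0308, cos φ cos δ cos H = 0.8949, so cos θ_z = 0.8641.
Top-of-atmosphere irradiance = S₀ cos θ_z = 1370 × 0.8641 = 1183.82 W/m².

1184 W/m²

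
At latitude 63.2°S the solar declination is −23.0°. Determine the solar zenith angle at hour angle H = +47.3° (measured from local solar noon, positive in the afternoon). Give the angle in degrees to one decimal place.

50.9°

cos θ_z = sin φ sin δ + cos φ cos δ cos H = (-0.8926)(-0.3907) + (0.4509)(0.9205)(0.6782) = 0.6302.
θ_z = arccos(0.6302) = 50.94°.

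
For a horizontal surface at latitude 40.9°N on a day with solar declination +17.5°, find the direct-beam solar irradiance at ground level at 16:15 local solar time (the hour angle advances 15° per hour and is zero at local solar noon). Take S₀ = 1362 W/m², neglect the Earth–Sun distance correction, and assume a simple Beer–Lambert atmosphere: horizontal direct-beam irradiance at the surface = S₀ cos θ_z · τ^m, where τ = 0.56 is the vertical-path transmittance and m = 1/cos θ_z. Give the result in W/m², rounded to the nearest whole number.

Hour angle H = 15° × (16.25 − 12) = 63.75°.
With φ = 40.9°, δ = 17.5°, H = 63.75°: sin φ sin δ = 0.1969, cos φ cos δ cos H = 0.3188, so cos θ_z = 0.5157.
Air mass m = 1/cos θ_z = 1/0.5157 = 1.939; τ^m = 0.56^1.939 = 0.3249.
Surface direct beam = 1362 × 0.5157 × 0.3249 = 228.20 W/m².

228 W/m²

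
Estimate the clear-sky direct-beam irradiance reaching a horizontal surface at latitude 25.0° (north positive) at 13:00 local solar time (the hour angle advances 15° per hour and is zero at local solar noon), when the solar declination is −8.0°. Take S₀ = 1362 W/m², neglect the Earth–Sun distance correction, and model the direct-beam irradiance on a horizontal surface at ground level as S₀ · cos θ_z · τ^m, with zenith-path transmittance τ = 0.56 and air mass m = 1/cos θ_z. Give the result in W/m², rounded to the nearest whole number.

Hour angle H = 15° × (13 − 12) = 15.00°.
cos θ_z = sin(25.0°) sin(-8.0°) + cos(25.0°) cos(-8.0°) cos(15.00°) = -0.0588 + 0.8669 = 0.8081.
Air mass m = 1/cos θ_z = 1/0.8081 = 1.237; τ^m = 0.56^1.237 = 0.4881.
Surface direct beam = 1362 × 0.8081 × 0.4881 = 537.22 W/m².

537 W/m²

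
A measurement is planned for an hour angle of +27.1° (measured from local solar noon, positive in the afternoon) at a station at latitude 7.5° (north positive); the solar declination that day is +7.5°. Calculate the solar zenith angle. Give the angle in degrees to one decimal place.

26.9°

cos θ_z = sin φ sin δ + cos φ cos δ cos H = (0.1305)(0.1305) + (0.9914)(0.9914)(0.8902) = 0.8920.
θ_z = arccos(0.8920) = 26.87°.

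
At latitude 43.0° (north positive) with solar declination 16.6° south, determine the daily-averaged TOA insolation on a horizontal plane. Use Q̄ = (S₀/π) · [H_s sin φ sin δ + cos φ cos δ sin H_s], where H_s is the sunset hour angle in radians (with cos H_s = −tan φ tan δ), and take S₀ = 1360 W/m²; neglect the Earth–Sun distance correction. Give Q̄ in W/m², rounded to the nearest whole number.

183 W/m²

The sunset hour angle satisfies cos H_s = −tan φ tan δ = 0.2780, giving H_s = 73.86°. In radians, H_s = 1.2891.
H_s sin φ sin δ = 1.2891 × 0.6820 × -0.2857 = -0.2512.
cos φ cos δ sin H_s = 0.7314 × 0.9583 × 0.9606 = 0.6733.
Q̄ = (1360/π) × (-0.2512 + 0.6733) = 432.90 × 0.4221 = 182.73 W/m².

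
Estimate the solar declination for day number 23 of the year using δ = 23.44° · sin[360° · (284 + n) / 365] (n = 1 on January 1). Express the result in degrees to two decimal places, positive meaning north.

360 × (284 + 23) / 365 = 302.795°; sin(302.795°) = -0.8406.
δ = 23.44 × -0.8406 = -19.704° ≈ -19.70°.

-19.70°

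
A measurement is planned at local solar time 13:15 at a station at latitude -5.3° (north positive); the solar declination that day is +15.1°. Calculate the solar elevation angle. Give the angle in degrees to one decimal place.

62.4°

Hour angle H = 15° × (13.25 − 12) = 18.75°.
With φ = -5.3°, δ = 15.1°, H = 18.75°: sin φ sin δ = -0.0241, cos φ cos δ cos H = 0.9103, so cos θ_z = 0.8862.
θ_z = arccos(0.8862) = 27.60°, so the elevation is 90° − 27.60° = 62.40°.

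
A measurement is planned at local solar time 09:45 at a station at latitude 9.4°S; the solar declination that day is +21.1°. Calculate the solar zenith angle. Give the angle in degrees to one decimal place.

45.0°

Hour angle H = 15° × (9.75 − 12) = -33.75°.
cos θ_z = sin φ sin δ + cos φ cos δ cos H = (-0.1633)(0.3600) + (0.9866)(0.9330)(0.8315) = 0.7066.
θ_z = arccos(0.7066) = 45.04°.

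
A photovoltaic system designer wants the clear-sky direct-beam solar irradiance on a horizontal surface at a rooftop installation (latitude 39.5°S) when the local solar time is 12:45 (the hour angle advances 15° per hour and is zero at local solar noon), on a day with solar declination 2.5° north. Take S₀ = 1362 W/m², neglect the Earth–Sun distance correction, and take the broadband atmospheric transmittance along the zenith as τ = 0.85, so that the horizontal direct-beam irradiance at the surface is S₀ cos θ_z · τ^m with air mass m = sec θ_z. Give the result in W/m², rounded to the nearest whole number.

Hour angle H = 15° × (12.75 − 12) = 11.25°.
cos θ_z = sin(-39.5°) sin(2.5°) + cos(-39.5°) cos(2.5°) cos(11.25°) = -0.0277 + 0.7561 = 0.7284.
Air mass m = 1/cos θ_z = 1/0.7284 = 1.373; τ^m = 0.85^1.373 = 0.8000.
Surface direct beam = 1362 × 0.7284 × 0.8000 = 793.66 W/m².

794 W/m²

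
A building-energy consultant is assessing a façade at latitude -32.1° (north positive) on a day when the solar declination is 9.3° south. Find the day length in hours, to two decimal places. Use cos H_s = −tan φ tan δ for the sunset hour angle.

−tan φ tan δ = −(-0.6273)(-0.1638) = -0.1028; H_s = arccos(-0.1028) = 95.90°.
Day length = 2 H_s / 15° h⁻¹ = 191.80° / 15 = 12.787 h.

12.79 hours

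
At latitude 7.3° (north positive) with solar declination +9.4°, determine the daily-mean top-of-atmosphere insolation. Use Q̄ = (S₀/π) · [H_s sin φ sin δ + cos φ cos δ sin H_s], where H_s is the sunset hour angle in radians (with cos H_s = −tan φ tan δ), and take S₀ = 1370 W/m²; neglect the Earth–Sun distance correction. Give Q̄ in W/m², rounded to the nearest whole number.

cos H_s = −tan(7.3°) · tan(9.4°) = -0.0212, so H_s = arccos(-0.0212) = 91.21°. In radians, H_s = 1.5919.
H_s sin φ sin δ = 1.5919 × 0.1271 × 0.1633 = 0.0330.
cos φ cos δ sin H_s = 0.9919 × 0.9866 × 0.9998 = 0.9784.
Q̄ = (1370/π) × (0.0330 + 0.9784) = 436.08 × 1.0114 = 441.05 W/m².

441 W/m²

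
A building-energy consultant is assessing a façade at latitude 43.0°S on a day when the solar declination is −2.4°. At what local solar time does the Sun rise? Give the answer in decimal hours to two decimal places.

5.85 h

cos H_s = −tan(-43.0°) · tan(-2.4°) = -0.0391, so H_s = arccos(-0.0391) = 92.24°.
Sunrise is at 12 − H_s/15 = 12 − 6.149 = 5.851 h local solar time.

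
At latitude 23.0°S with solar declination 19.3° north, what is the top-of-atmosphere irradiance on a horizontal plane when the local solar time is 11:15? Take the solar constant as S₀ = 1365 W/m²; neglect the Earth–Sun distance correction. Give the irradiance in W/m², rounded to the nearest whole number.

987 W/m²

Hour angle H = 15° × (11.25 − 12) = -11.25°.
cos θ_z = sin φ sin δ + cos φ cos δ cos H = (-0.3907)(0.3305) + (0.9205)(0.9438)(0.9808) = 0.7230.
Top-of-atmosphere irradiance = S₀ cos θ_z = 1365 × 0.7230 = 986.89 W/m².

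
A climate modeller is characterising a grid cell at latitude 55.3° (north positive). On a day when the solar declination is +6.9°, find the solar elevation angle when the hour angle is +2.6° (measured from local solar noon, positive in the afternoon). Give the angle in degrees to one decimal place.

41.6°

cos θ_z = sin(55.3°) sin(6.9°) + cos(55.3°) cos(6.9°) cos(2.60°) = 0.0988 + 0.5646 = 0.6634.
θ_z = arccos(0.6634) = 48.44°, so the elevation is 90° − 48.44° = 41.56°.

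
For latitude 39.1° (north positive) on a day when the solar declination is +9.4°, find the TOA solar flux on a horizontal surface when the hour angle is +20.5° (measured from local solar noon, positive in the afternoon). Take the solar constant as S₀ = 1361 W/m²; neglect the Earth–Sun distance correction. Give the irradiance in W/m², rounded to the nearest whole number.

cos θ_z = sin(39.1°) sin(9.4°) + cos(39.1°) cos(9.4°) cos(20.50°) = 0.1030 + 0.7171 = 0.8201.
Top-of-atmosphere irradiance = S₀ cos θ_z = 1361 × 0.8201 = 1116.16 W/m².

1116 W/m²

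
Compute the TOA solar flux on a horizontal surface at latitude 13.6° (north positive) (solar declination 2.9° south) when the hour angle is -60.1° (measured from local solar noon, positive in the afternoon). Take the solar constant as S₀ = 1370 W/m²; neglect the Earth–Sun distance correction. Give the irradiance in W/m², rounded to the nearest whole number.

647 W/m²

With φ = 13.6°, δ = -2.9°, H = -60.10°: sin φ sin δ = -0.0119, cos φ cos δ cos H = 0.4839, so cos θ_z = 0.4720.
Top-of-atmosphere irradiance = S₀ cos θ_z = 1370 × 0.4720 = 646.64 W/m².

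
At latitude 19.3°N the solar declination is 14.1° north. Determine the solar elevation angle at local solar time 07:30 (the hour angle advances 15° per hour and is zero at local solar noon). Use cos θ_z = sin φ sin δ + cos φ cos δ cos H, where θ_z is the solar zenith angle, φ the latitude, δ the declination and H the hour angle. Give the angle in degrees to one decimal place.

25.5°

Hour angle H = 15° × (7.5 − 12) = -67.50°.
cos θ_z = sin(19.3°) sin(14.1°) + cos(19.3°) cos(14.1°) cos(-67.50°) = 0.0805 + 0.3503 = 0.4308.
θ_z = arccos(0.4308) = 64.48°, so the elevation is 90° − 64.48° = 25.52°.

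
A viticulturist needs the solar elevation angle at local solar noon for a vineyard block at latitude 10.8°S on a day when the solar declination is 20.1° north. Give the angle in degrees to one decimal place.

At local solar noon the hour angle is zero, so the elevation is 90° − |φ − δ| = 90° − |-10.8° − (20.1°)| = 90° − 30.9° = 59.1°.

59.1°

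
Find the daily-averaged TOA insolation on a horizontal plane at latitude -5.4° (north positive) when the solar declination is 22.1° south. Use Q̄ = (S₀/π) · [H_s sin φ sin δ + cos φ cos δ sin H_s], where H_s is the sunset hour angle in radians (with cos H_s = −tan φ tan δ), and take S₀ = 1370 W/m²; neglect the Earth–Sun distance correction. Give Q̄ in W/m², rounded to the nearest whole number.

427 W/m²

cos H_s = −tan(-5.4°) · tan(-22.1°) = -0.0384, so H_s = arccos(-0.0384) = 92.20°. In radians, H_s = 1.6092.
H_s sin φ sin δ = 1.6092 × -0.0941 × -0.3762 = 0.0570.
cos φ cos δ sin H_s = 0.9956 × 0.9265 × 0.9993 = 0.9218.
Q̄ = (1370/π) × (0.0570 + 0.9218) = 436.08 × 0.9788 = 426.84 W/m².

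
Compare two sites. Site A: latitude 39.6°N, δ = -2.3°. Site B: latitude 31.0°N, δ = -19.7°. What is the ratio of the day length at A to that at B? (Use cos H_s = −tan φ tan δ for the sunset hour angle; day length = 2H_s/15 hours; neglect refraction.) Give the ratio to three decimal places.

A: H_s = arccos(−tan 39.6° · tan -2.3°) = 88.10°, so 2H_s/15 = 11.7467 h.
B: H_s = arccos(−tan 31.0° · tan -19.7°) = 77.58°, so 2H_s/15 = 10.3440 h.
Ratio A/B = 11.7467 / 10.3440 = 1.1356.

1.136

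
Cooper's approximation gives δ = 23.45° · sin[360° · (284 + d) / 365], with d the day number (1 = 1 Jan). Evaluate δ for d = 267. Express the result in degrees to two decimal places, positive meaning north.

-1.41°

360 × (284 + 267) / 365 = 543.452°; sin(543.452°) = -0.0602.
δ = 23.45 × -0.0602 = -1.412° ≈ -1.41°.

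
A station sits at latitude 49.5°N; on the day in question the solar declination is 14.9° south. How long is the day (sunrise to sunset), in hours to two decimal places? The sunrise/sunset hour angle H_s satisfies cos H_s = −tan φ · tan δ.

The sunset hour angle satisfies cos H_s = −tan φ tan δ = 0.3115, giving H_s = 71.85°.
Day length = 2 H_s / 15° h⁻¹ = 143.70° / 15 = 9.580 h.

9.58 hours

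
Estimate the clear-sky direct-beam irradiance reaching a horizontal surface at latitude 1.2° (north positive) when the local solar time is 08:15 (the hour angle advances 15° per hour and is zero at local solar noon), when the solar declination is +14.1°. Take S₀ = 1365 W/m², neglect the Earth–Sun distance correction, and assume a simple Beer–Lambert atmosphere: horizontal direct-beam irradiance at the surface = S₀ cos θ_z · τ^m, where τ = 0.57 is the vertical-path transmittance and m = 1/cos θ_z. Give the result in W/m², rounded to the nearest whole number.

264 W/m²

Hour angle H = 15° × (8.25 − 12) = -56.25°.
cos θ_z = sin(1.2°) sin(14.1°) + cos(1.2°) cos(14.1°) cos(-56.25°) = 0.0051 + 0.5387 = 0.5438.
Air mass m = 1/cos θ_z = 1/0.5438 = 1.839; τ^m = 0.57^1.839 = 0.3557.
Surface direct beam = 1365 × 0.5438 × 0.3557 = 264.03 W/m².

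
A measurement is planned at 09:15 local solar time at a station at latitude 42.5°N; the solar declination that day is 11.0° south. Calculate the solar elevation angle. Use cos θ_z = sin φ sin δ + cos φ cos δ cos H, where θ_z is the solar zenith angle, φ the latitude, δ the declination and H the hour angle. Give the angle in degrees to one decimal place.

Hour angle H = 15° × (9.25 − 12) = -41.25°.
cos θ_z = sin φ sin δ + cos φ cos δ cos H = (0.6756)(-0.1908) + (0.7373)(0.9816)(0.7518) = 0.4152.
θ_z = arccos(0.4152) = 65.47°, so the elevation is 90° − 65.47° = 24.53°.

24.5°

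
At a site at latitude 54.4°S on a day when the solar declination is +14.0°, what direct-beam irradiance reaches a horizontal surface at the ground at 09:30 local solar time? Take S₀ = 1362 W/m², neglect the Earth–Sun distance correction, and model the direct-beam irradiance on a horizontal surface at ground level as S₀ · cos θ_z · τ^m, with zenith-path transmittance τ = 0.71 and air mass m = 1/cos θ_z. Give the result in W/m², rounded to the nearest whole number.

Hour angle H = 15° × (9.5 − 12) = -37.50°.
cos θ_z = sin φ sin δ + cos φ cos δ cos H = (-0.8131)(0.2419) + (0.5821)(0.9703)(0.7934) = 0.2514.
Air mass m = 1/cos θ_z = 1/0.2514 = 3.978; τ^m = 0.71^3.978 = 0.2560.
Surface direct beam = 1362 × 0.2514 × 0.2560 = 87.66 W/m².

88 W/m²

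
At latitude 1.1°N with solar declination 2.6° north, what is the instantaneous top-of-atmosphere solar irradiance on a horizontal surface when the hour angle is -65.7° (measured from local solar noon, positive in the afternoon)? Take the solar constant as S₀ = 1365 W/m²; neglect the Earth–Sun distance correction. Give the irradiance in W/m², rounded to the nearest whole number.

cos θ_z = sin(1.1°) sin(2.6°) + cos(1.1°) cos(2.6°) cos(-65.70°) = 0.0009 + 0.4110 = 0.4119.
Top-of-atmosphere irradiance = S₀ cos θ_z = 1365 × 0.4119 = 562.24 W/m².

562 W/m²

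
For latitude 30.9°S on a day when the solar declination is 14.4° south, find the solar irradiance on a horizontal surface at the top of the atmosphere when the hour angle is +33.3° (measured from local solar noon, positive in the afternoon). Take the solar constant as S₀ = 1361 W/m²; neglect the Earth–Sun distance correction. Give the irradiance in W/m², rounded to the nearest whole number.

cos θ_z = sin(-30.9°) sin(-14.4°) + cos(-30.9°) cos(-14.4°) cos(33.30°) = 0.1277 + 0.6946 = 0.8223.
Top-of-atmosphere irradiance = S₀ cos θ_z = 1361 × 0.8223 = 1119.15 W/m².

1119 W/m²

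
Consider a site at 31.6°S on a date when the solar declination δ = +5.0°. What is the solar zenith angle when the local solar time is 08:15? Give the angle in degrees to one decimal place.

64.8°

Hour angle H = 15° × (8.25 − 12) = -56.25°.
cos θ_z = sin(-31.6°) sin(5.0°) + cos(-31.6°) cos(5.0°) cos(-56.25°) = -0.0457 + 0.4714 = 0.4257.
θ_z = arccos(0.4257) = 64.81°.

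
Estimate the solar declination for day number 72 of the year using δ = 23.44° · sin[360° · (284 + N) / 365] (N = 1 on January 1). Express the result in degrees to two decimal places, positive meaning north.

-3.62°

360 × (284 + 72) / 365 = 351.123°; sin(351.123°) = -0.1543.
δ = 23.44 × -0.1543 = -3.617° ≈ -3.62°.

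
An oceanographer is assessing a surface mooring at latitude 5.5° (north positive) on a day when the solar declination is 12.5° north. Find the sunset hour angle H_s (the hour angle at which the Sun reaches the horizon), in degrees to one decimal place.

−tan φ tan δ = −(0.0963)(0.2217) = -0.0213; H_s = arccos(-0.0213) = 91.22°.

91.2°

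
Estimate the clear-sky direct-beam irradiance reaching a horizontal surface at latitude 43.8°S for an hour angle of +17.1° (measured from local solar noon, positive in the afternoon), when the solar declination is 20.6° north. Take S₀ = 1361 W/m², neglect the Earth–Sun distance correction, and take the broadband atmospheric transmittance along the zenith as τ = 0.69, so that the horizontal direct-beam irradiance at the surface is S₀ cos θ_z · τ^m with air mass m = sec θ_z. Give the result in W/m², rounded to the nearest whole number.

cos θ_z = sin φ sin δ + cos φ cos δ cos H = (-0.6921)(0.3518) + (0.7218)(0.9361)(0.9558) = 0.4023.
Air mass m = 1/cos θ_z = 1/0.4023 = 2.486; τ^m = 0.69^2.486 = 0.3975.
Surface direct beam = 1361 × 0.4023 × 0.3975 = 217.64 W/m².

218 W/m²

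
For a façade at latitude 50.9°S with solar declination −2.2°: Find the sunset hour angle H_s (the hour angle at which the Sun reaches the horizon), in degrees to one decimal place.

92.7°

The sunset hour angle satisfies cos H_s = −tan φ tan δ = -0.0473, giving H_s = 92.71°.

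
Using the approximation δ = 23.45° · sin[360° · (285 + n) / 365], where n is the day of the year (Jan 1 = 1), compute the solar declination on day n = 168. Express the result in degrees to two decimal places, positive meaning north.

360 × (285 + 168) / 365 = 446.795°; sin(446.795°) = 0.9984.
δ = 23.45 × 0.9984 = 23.412° ≈ +23.41°.

+23.41°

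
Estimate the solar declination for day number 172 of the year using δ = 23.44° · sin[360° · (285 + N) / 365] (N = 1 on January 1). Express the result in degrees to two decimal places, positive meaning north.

360 × (285 + 172) / 365 = 450.740°; sin(450.740°) = 0.9999.
δ = 23.44 × 0.9999 = 23.438° ≈ +23.44°.

+23.44°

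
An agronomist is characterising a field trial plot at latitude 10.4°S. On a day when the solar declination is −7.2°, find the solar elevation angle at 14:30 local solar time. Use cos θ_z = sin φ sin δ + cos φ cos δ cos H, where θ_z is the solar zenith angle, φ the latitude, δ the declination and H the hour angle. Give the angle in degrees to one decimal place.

Hour angle H = 15° × (14.5 − 12) = 37.50°.
cos θ_z = sin φ sin δ + cos φ cos δ cos H = (-0.1805)(-0.1253) + (0.9836)(0.9921)(0.7934) = 0.7968.
θ_z = arccos(0.7968) = 37.17°, so the elevation is 90° − 37.17° = 52.83°.

52.8°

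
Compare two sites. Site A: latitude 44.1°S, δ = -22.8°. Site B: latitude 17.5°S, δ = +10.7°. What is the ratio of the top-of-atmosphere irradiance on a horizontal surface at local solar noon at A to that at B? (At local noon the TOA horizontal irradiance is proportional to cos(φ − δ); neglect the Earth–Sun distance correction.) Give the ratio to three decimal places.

A: cos θ_z = cos(-44.1° − (-22.8°)) = 0.9317.
B: cos θ_z = cos(-17.5° − (10.7°)) = 0.8813.
Ratio A/B = 0.9317 / 0.8813 = 1.0572.

1.057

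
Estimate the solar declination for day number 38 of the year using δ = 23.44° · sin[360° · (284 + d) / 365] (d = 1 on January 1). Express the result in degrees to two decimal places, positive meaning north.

-15.81°

360 × (284 + 38) / 365 = 317.589°; sin(317.589°) = -0.6744.
δ = 23.44 × -0.6744 = -15.808° ≈ -15.81°.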